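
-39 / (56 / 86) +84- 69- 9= -1509 / 28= -53.89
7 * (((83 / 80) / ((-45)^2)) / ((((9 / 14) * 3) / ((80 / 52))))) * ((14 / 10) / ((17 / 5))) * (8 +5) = 28469 / 1858950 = 0.02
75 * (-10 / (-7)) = 750 / 7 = 107.14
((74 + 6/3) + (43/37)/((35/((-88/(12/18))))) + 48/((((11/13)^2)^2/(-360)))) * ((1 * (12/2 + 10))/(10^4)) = -637768768696/11850059375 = -53.82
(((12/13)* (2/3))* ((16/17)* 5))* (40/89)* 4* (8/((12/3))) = 204800/19669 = 10.41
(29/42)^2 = 841/1764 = 0.48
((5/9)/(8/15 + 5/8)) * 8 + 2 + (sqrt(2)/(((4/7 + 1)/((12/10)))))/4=21 * sqrt(2)/110 + 2434/417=6.11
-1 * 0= 0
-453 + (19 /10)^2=-44939 /100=-449.39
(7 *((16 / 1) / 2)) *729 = 40824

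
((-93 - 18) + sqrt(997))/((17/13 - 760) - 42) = 1443/10409 - 13* sqrt(997)/10409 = 0.10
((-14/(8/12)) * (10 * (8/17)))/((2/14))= -11760/17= -691.76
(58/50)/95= 29/2375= 0.01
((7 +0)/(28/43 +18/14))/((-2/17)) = -35819/1166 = -30.72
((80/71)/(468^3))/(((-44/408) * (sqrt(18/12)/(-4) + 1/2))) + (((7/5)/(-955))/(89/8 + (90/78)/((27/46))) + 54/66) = 19956913686020923/24395132081001825-34 * sqrt(6)/416953251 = 0.82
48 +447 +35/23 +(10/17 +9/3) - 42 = 179121/391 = 458.11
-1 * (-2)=2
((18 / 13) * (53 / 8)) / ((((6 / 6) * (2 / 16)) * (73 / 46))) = 43884 / 949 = 46.24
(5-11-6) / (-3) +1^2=5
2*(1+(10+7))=36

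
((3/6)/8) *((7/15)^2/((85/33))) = 539/102000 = 0.01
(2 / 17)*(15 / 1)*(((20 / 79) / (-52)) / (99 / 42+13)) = -420 / 750737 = -0.00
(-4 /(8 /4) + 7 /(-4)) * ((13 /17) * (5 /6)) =-325 /136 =-2.39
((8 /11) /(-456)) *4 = -4 /627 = -0.01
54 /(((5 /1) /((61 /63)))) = 366 /35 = 10.46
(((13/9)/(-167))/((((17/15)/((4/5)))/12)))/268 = -52/190213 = -0.00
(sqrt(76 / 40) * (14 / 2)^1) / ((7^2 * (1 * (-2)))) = -sqrt(190) / 140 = -0.10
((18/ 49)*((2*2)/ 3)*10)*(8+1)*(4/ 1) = 8640/ 49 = 176.33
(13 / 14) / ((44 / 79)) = 1027 / 616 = 1.67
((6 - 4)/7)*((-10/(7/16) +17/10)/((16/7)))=-1481/560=-2.64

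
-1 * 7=-7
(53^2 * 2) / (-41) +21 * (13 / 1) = 5575 / 41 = 135.98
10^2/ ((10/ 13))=130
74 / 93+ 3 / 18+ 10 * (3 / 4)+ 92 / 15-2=5857 / 465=12.60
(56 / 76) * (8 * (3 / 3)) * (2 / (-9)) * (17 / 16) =-238 / 171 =-1.39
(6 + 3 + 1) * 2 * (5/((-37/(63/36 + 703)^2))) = -198669025/148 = -1342358.28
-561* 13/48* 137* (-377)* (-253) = -1985397244.19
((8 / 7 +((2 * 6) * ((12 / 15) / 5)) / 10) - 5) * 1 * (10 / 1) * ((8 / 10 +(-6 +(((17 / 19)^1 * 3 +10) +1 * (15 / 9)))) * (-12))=66910848 / 16625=4024.71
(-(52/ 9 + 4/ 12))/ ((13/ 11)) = -605/ 117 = -5.17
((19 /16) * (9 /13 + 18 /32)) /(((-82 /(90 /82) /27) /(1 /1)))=-6025185 /11188736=-0.54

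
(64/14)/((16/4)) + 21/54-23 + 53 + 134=20857/126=165.53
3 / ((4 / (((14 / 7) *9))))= 27 / 2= 13.50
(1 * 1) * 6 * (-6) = -36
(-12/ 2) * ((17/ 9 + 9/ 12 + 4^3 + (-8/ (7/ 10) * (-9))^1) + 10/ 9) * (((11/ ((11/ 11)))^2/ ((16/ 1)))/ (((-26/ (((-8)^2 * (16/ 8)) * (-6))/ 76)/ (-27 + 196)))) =-20558908656/ 7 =-2936986950.86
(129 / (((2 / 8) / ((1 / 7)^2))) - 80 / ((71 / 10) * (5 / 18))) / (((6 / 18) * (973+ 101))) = -52242 / 622741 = -0.08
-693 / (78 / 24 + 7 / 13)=-182.92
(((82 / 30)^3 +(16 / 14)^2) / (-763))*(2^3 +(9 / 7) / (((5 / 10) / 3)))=-79048838 / 176653575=-0.45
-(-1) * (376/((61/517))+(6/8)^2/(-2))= 6219995/1952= 3186.47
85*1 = 85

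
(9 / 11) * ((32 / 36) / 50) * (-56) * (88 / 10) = -896 / 125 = -7.17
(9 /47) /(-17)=-9 /799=-0.01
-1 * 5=-5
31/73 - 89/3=-6404/219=-29.24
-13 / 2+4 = -5 / 2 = -2.50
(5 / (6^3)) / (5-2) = 5 / 648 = 0.01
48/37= 1.30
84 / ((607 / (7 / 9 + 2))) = 700 / 1821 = 0.38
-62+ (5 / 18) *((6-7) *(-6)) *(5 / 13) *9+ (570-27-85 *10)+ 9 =-4605 / 13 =-354.23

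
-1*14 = -14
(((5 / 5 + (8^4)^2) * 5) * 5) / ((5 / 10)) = 838860850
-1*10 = -10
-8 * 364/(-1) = 2912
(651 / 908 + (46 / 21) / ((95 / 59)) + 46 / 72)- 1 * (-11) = 18634829 / 1358595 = 13.72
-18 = -18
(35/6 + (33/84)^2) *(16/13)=14083/1911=7.37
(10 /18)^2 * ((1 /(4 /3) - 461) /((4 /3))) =-106.54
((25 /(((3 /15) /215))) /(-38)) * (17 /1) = -456875 /38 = -12023.03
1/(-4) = -1/4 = -0.25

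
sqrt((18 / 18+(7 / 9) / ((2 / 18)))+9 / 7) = sqrt(455) / 7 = 3.05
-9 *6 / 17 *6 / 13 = -324 / 221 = -1.47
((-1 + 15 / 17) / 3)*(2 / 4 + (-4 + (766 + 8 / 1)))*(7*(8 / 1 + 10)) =-64722 / 17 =-3807.18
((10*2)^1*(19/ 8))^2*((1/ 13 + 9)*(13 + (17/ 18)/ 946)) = 117879847975/ 442728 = 266257.95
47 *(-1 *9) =-423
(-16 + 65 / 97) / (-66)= 1487 / 6402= 0.23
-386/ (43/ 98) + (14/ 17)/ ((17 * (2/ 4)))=-10931088/ 12427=-879.62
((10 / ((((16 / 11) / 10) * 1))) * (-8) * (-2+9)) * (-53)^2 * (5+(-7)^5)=181707749300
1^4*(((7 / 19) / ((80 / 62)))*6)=651 / 380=1.71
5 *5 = 25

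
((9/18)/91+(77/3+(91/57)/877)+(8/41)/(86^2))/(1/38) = 5902541124631/6050088863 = 975.61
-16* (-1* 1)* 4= 64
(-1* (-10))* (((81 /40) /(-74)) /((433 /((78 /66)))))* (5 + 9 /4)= -0.01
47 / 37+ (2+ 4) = 269 / 37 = 7.27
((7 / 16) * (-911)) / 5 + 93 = 13.29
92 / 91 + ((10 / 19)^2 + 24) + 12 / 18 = 2557910 / 98553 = 25.95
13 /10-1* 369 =-3677 /10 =-367.70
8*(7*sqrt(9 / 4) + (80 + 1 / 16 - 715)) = -9991 / 2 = -4995.50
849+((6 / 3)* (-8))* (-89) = 2273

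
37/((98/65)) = 2405/98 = 24.54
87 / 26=3.35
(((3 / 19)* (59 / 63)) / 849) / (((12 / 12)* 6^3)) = 59 / 73170216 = 0.00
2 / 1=2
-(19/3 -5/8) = -137/24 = -5.71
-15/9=-5/3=-1.67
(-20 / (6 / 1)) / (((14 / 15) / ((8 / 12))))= -50 / 21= -2.38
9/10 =0.90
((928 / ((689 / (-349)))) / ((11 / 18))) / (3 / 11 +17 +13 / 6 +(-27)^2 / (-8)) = 139912704 / 13039325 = 10.73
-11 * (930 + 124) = -11594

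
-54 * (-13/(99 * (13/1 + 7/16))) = 1248/2365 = 0.53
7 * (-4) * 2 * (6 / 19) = -336 / 19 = -17.68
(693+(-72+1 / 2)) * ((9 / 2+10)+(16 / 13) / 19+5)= 12013595 / 988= 12159.51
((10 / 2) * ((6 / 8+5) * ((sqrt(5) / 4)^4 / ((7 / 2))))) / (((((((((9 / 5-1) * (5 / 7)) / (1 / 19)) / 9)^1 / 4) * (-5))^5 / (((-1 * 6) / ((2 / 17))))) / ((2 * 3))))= 498912027831 / 15847033600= 31.48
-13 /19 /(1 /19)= -13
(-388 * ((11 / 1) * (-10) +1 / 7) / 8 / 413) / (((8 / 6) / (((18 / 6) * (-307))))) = -206100459 / 23128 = -8911.30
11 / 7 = 1.57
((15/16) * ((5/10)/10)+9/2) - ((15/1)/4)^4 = -49461/256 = -193.21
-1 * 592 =-592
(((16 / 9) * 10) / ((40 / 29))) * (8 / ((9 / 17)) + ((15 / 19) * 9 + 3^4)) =2047400 / 1539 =1330.34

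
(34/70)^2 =289/1225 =0.24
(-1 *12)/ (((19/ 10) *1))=-120/ 19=-6.32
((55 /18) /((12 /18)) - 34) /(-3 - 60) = 353 /756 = 0.47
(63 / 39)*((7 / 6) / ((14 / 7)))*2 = 49 / 26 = 1.88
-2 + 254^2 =64514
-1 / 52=-0.02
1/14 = 0.07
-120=-120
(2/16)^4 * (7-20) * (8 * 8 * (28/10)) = -91/160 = -0.57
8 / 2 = 4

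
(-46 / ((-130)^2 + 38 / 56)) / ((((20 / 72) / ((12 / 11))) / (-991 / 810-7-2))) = 42663712 / 390405675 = 0.11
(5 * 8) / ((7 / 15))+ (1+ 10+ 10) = 747 / 7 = 106.71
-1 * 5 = -5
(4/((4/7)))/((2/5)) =35/2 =17.50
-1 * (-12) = 12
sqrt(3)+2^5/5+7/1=sqrt(3)+67/5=15.13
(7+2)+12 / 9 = 31 / 3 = 10.33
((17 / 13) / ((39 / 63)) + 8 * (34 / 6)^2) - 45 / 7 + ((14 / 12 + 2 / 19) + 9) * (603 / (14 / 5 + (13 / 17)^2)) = 61506886303 / 29534778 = 2082.52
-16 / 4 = -4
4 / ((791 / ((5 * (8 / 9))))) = 160 / 7119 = 0.02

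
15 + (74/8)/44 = 2677/176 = 15.21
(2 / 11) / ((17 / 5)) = 0.05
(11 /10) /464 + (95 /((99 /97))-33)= 27599809 /459360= 60.08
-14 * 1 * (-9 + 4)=70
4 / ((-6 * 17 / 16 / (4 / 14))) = -64 / 357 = -0.18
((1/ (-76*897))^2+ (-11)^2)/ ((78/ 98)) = 27554562571585/ 181249441776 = 152.03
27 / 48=9 / 16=0.56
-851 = -851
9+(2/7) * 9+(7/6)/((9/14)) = 2530/189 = 13.39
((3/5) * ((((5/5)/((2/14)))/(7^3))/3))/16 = 1/3920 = 0.00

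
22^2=484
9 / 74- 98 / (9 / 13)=-94195 / 666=-141.43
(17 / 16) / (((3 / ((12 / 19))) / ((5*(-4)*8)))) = -680 / 19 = -35.79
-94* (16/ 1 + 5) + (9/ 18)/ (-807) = -1974.00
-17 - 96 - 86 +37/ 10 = -1953/ 10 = -195.30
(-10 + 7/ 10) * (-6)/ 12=4.65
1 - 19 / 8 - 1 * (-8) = 53 / 8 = 6.62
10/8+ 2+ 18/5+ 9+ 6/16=649/40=16.22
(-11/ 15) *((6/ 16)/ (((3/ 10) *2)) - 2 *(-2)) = -407/ 120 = -3.39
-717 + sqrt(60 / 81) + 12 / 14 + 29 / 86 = -430915 / 602 + 2 * sqrt(15) / 9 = -714.94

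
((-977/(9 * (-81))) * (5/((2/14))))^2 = 2200.24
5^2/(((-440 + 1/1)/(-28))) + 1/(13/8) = 12612/5707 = 2.21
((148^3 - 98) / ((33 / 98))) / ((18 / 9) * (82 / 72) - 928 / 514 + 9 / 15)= 2449359152520 / 272833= 8977503.28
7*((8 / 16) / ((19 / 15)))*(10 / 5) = 105 / 19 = 5.53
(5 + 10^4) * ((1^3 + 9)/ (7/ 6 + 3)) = 24012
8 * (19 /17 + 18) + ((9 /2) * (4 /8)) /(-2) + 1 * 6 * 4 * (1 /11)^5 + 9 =3522349685 /21902936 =160.82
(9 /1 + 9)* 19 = 342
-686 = -686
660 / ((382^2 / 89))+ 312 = 11396757 / 36481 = 312.40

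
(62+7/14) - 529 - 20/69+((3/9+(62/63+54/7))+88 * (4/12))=-1241575/2898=-428.42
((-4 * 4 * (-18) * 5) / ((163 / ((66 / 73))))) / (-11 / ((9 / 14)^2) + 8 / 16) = -15396480 / 50344669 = -0.31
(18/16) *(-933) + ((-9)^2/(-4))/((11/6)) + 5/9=-839611/792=-1060.11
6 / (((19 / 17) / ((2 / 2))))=102 / 19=5.37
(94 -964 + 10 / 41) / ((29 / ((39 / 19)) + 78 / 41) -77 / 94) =-130729560 / 2286379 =-57.18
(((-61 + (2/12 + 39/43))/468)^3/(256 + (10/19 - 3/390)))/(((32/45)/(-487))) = 854939359204394825/152526973197118021632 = 0.01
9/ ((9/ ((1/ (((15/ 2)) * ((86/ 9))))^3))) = 27/ 9938375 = 0.00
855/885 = 0.97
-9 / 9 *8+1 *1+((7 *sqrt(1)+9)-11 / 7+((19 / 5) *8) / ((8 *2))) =653 / 70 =9.33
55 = 55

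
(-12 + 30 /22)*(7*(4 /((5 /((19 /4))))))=-15561 /55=-282.93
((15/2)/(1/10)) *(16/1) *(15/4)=4500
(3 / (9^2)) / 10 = 0.00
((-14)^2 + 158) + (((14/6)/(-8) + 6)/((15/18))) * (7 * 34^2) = 278921/5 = 55784.20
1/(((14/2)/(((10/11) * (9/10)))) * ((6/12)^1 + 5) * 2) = 9/847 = 0.01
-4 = -4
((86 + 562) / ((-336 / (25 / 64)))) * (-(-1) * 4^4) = -1350 / 7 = -192.86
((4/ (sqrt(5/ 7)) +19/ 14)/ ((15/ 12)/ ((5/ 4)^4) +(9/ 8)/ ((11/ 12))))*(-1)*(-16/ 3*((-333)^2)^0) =418000/ 100443 +35200*sqrt(35)/ 14349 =18.67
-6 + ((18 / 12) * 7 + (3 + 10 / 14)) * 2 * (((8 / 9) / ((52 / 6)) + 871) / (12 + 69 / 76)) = 512200774 / 267813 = 1912.53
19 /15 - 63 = -926 /15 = -61.73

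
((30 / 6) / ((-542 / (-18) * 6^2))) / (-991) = -5 / 1074244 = -0.00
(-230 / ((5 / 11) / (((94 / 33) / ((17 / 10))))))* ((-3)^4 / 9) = -129720 / 17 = -7630.59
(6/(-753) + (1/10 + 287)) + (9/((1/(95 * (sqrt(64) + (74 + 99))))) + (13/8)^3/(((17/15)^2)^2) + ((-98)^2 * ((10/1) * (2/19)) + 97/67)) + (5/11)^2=165155.82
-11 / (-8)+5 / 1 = 6.38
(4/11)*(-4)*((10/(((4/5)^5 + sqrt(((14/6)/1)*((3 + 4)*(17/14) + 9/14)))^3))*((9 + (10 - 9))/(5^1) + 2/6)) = 752278524169921875000/10090638082230449873987 - 33088477611541748046875*sqrt(3)/161450209315687197983792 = -0.28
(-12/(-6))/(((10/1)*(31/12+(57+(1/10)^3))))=600/178753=0.00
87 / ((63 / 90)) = 870 / 7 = 124.29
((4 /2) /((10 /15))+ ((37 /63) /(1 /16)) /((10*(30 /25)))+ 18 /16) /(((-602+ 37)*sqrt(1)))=-0.01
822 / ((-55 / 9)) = -134.51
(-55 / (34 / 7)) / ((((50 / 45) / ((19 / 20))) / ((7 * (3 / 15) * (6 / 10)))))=-276507 / 34000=-8.13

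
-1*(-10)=10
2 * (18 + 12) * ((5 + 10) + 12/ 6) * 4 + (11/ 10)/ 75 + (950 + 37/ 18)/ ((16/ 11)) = 170443903/ 36000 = 4734.55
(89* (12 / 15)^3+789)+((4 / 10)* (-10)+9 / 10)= 207867 / 250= 831.47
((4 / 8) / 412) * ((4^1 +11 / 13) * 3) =189 / 10712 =0.02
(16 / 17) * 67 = 63.06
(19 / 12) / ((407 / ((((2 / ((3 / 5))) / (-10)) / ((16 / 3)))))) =-19 / 78144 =-0.00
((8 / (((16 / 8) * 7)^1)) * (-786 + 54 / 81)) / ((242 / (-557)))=2624584 / 2541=1032.89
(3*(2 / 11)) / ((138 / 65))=65 / 253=0.26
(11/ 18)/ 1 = 11/ 18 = 0.61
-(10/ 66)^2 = -25/ 1089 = -0.02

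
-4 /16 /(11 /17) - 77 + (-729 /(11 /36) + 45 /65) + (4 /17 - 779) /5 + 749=-1869.27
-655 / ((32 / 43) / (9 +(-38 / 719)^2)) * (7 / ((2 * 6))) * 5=-4587888527075 / 198513024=-23111.27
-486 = -486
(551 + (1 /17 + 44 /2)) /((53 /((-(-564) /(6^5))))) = 228937 /291924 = 0.78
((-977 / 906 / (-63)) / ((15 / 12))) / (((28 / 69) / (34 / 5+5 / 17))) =1505557 / 6289150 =0.24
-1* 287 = -287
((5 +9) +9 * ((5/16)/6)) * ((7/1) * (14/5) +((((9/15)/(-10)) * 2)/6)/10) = 4536937/16000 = 283.56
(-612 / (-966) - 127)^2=413919025 / 25921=15968.48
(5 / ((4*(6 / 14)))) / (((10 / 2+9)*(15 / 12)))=1 / 6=0.17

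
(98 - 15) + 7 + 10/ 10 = 91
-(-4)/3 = 4/3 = 1.33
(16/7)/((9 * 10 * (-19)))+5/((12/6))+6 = 101729/11970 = 8.50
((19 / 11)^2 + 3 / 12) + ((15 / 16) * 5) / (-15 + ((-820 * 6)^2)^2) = 22230580327330395 / 6875144331263824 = 3.23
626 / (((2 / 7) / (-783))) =-1715553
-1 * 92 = -92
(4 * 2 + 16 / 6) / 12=8 / 9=0.89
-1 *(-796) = 796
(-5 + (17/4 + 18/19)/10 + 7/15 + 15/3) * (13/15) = 29237/34200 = 0.85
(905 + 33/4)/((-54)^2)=0.31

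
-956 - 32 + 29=-959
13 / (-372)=-13 / 372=-0.03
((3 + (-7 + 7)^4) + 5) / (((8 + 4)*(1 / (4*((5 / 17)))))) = 40 / 51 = 0.78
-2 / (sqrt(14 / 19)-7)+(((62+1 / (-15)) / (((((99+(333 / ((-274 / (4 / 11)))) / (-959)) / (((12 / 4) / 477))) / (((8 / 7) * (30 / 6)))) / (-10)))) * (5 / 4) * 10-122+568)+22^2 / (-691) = 2 * sqrt(266) / 917+2735420446455963820 / 6177842011715301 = 442.81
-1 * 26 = -26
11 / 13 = 0.85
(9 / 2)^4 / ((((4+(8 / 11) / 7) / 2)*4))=505197 / 10112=49.96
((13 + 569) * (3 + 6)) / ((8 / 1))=2619 / 4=654.75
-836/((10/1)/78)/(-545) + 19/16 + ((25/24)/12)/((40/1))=82588841/6278400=13.15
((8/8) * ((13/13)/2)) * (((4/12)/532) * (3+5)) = 1/399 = 0.00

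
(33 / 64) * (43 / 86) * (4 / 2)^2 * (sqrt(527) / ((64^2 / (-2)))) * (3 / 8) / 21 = -33 * sqrt(527) / 3670016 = -0.00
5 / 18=0.28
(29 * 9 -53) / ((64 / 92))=299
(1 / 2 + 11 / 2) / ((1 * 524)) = 3 / 262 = 0.01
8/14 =4/7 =0.57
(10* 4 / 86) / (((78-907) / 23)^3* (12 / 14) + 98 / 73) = -6217337 / 536490005293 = -0.00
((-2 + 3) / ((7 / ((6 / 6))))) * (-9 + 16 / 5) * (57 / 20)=-1653 / 700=-2.36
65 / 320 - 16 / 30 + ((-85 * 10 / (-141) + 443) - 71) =17041741 / 45120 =377.70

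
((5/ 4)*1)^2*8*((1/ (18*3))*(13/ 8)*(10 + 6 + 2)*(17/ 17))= 325/ 48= 6.77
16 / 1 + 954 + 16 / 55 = 53366 / 55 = 970.29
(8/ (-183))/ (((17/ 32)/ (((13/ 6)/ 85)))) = -1664/ 793305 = -0.00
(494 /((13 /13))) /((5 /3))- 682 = -1928 /5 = -385.60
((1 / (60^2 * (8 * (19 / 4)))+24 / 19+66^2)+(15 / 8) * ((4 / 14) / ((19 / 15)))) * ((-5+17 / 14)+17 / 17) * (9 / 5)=-21850.68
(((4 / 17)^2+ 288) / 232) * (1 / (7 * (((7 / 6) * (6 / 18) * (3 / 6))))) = 374616 / 410669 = 0.91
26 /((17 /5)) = 130 /17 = 7.65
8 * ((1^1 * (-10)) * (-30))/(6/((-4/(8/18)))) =-3600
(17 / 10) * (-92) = -782 / 5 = -156.40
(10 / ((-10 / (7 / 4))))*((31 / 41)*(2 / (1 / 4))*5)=-2170 / 41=-52.93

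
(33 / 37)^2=1089 / 1369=0.80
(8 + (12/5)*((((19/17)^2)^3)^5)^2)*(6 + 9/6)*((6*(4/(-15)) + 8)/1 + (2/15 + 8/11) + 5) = 2240222805812829015431702331880255042636884532205514564375186510028878230037782/12776153747424119592319877438341479131979450042672540429884726760135289495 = 175344.07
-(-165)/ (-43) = -165/ 43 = -3.84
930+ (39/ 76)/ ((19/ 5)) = 1343115/ 1444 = 930.14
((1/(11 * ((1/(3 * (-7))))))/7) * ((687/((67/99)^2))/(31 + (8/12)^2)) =-13.01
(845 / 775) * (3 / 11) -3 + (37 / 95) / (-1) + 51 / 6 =350377 / 64790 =5.41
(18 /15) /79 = 0.02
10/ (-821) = -10/ 821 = -0.01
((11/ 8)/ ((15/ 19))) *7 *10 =1463/ 12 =121.92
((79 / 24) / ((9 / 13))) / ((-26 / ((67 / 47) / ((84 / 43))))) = -227599 / 1705536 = -0.13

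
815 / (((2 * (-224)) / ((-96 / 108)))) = 815 / 504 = 1.62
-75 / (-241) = 75 / 241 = 0.31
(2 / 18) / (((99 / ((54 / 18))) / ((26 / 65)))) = 0.00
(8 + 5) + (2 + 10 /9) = 145 /9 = 16.11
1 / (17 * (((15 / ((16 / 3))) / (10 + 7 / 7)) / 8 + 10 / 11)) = 1408 / 22525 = 0.06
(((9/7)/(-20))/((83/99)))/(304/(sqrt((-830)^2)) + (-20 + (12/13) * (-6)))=3861/1267504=0.00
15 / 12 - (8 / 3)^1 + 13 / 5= 71 / 60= 1.18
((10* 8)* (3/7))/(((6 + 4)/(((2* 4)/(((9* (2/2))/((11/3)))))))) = 704/63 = 11.17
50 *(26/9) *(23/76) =7475/171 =43.71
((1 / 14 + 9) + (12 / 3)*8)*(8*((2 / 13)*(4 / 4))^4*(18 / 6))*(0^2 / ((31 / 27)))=0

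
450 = 450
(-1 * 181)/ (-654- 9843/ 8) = 1448/ 15075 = 0.10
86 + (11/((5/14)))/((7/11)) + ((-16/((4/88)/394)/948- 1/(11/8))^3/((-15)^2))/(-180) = 38188300938150368/179398218247875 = 212.87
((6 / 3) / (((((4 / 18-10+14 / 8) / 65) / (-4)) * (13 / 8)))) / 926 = 5760 / 133807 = 0.04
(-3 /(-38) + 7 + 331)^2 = 165045409 /1444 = 114297.37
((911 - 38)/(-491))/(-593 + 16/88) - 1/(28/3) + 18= 1604376195/89650708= 17.90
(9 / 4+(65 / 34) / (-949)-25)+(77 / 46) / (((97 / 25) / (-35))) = -37.85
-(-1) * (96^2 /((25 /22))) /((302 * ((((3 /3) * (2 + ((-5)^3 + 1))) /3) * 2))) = -76032 /230275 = -0.33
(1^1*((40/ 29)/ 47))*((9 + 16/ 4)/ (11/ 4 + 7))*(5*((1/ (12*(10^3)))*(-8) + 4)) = 47992/ 61335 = 0.78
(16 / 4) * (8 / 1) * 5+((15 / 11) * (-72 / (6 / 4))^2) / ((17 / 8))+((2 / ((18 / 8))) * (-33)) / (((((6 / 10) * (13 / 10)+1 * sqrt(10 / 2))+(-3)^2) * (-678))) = 23539099679800 / 14366185053 - 110000 * sqrt(5) / 230473557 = 1638.51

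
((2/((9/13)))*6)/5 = 52/15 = 3.47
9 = 9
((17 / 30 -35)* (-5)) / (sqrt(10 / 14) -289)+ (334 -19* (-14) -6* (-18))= 2481469457 / 3507852 -1033* sqrt(35) / 3507852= 707.40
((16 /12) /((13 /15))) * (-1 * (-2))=40 /13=3.08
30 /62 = 15 /31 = 0.48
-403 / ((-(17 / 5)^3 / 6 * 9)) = 100750 / 14739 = 6.84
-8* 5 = -40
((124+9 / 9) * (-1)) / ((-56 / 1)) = 125 / 56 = 2.23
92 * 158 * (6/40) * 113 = 246385.20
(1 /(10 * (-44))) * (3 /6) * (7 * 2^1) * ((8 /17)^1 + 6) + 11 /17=37 /68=0.54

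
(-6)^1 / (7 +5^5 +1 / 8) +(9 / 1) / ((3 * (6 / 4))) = 2.00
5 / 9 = 0.56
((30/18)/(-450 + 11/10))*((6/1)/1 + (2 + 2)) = -500/13467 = -0.04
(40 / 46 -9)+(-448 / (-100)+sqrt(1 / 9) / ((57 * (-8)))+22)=14433193 / 786600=18.35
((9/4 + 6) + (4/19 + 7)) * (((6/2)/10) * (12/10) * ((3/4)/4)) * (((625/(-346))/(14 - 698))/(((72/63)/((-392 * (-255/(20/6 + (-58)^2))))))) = 23123559375/323020905472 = 0.07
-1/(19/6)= -6/19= -0.32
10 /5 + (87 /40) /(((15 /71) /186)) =1916.87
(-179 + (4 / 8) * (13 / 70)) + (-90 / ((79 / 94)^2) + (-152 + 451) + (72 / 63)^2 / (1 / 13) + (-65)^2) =25899885071 / 6116180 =4234.65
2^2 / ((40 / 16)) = 8 / 5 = 1.60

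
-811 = -811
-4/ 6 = -2/ 3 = -0.67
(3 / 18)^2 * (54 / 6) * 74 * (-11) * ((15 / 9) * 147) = -49857.50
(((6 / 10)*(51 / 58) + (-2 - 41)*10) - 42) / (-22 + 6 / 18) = 410181 / 18850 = 21.76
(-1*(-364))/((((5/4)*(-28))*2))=-26/5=-5.20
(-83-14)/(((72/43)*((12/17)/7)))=-496349/864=-574.48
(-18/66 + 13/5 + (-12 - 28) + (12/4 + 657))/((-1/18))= -616104/55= -11201.89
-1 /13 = -0.08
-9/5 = -1.80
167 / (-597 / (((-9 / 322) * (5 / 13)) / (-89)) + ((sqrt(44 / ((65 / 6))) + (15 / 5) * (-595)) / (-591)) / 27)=-22768378666559167005 / 673855337484384517623631 + 8882730 * sqrt(4290) / 673855337484384517623631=-0.00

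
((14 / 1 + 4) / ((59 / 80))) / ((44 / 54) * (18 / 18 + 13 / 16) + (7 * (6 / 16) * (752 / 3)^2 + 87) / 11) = 311040 / 191208557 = 0.00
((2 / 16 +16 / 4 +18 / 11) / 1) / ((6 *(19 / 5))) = 845 / 3344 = 0.25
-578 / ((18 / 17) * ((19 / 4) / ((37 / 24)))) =-181781 / 1026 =-177.17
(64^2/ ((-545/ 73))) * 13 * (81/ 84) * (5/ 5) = -26237952/ 3815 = -6877.58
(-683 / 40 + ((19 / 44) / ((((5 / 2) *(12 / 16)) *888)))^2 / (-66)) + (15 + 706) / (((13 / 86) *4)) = 1175.35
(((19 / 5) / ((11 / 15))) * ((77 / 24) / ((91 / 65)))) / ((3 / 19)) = 1805 / 24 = 75.21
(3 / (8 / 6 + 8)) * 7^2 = 63 / 4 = 15.75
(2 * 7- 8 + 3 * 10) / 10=3.60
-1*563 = -563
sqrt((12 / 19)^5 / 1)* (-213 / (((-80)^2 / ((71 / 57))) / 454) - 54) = -39847563* sqrt(57) / 13032100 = -23.08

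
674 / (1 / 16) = 10784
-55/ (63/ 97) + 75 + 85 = 75.32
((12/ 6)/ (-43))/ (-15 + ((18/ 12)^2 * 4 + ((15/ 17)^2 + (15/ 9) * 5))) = -867/ 58007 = -0.01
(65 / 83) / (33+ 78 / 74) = 0.02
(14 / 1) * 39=546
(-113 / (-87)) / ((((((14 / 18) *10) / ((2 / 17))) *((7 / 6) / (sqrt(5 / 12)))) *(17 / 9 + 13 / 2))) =6102 *sqrt(15) / 18238535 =0.00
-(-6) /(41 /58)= 348 /41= 8.49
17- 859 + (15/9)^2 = -7553/9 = -839.22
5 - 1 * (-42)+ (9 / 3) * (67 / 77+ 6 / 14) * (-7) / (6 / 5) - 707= -7510 / 11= -682.73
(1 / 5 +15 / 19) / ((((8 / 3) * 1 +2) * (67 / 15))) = 423 / 8911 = 0.05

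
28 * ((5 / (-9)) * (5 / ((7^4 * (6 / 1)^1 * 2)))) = -0.00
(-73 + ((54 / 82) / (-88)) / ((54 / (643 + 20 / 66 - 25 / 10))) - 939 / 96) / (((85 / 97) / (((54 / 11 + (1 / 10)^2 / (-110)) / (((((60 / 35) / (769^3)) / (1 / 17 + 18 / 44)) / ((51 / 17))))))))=-2617326848880841998803 / 15140178240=-172872921797.31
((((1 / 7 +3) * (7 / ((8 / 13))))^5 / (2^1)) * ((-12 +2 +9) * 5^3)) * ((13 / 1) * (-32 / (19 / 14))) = 680192114226625 / 608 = 1118737029978.00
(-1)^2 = 1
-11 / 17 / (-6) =11 / 102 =0.11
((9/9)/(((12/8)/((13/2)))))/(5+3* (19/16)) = 208/411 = 0.51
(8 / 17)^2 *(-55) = -3520 / 289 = -12.18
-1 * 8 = -8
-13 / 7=-1.86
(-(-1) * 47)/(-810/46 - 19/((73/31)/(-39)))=78913/498768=0.16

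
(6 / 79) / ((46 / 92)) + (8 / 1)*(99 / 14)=31368 / 553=56.72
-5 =-5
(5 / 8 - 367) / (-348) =977 / 928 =1.05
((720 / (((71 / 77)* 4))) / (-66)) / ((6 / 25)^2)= -21875 / 426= -51.35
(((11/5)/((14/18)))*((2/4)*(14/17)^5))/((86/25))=9507960/61053851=0.16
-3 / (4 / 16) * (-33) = 396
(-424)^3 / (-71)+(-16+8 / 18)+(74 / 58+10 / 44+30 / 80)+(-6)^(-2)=1750714092377 / 1630728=1073578.24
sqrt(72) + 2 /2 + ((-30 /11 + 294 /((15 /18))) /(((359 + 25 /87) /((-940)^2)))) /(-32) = -26894.84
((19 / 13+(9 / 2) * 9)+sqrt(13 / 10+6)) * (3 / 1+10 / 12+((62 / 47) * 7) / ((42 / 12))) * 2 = 365 * sqrt(730) / 282+1991075 / 3666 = 578.09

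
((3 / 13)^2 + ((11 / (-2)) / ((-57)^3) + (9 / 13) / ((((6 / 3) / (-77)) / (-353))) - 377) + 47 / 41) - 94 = 11470554723239 / 1283202297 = 8939.01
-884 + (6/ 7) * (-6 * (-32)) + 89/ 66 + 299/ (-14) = -170810/ 231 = -739.44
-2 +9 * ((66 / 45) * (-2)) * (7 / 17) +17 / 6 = -5119 / 510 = -10.04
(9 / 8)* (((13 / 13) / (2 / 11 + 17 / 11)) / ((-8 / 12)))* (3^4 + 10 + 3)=-13959 / 152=-91.84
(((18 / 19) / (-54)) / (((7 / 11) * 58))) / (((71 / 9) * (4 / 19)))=-33 / 115304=-0.00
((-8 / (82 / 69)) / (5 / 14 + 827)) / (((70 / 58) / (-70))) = 74704 / 158301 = 0.47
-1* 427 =-427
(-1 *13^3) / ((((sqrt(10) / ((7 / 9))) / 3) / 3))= -15379 *sqrt(10) / 10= -4863.27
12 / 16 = 3 / 4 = 0.75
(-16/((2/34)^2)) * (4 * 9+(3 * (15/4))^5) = -53339281821/64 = -833426278.45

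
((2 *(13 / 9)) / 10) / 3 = 13 / 135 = 0.10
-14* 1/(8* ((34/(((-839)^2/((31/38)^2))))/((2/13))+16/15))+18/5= 159387749457/81332882495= 1.96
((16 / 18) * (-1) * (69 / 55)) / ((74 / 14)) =-1288 / 6105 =-0.21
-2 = -2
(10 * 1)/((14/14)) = 10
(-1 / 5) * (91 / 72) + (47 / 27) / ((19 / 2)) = -1427 / 20520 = -0.07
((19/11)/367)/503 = 0.00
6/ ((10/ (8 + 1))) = 27/ 5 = 5.40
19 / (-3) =-6.33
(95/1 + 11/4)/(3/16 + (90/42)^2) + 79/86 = 6886709/322242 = 21.37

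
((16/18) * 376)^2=111704.49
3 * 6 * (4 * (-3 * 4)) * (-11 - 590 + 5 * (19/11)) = 511802.18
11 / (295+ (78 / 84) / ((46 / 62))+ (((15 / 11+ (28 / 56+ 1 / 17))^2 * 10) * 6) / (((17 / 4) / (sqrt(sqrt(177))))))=-67630543440165545633107956189980911968720 * 177^(1 / 4) / 8580464501058221790175997229208526884475041 - 2097854674458882448222573114415257728000 * 177^(3 / 4) / 8580464501058221790175997229208526884475041+ 11911299328458914963991888857182337289600 * sqrt(177) / 8580464501058221790175997229208526884475041+ 383995925203895391493134473560328501188054 / 8580464501058221790175997229208526884475041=0.02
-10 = -10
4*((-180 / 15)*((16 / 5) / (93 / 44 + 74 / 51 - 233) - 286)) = 13728.67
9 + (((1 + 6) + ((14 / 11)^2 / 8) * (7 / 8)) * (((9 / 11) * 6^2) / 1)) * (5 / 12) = 2067489 / 21296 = 97.08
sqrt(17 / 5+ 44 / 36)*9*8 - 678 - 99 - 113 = -735.20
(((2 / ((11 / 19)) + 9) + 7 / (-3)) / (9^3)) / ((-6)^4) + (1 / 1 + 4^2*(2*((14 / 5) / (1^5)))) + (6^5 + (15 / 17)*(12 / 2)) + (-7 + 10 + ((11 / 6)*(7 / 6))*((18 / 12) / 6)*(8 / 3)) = 10436593185551 / 1325059560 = 7876.32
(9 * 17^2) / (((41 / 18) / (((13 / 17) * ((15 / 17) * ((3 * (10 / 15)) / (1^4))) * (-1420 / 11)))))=-89715600 / 451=-198925.94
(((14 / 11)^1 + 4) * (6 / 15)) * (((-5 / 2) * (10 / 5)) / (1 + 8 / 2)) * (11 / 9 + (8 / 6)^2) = -348 / 55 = -6.33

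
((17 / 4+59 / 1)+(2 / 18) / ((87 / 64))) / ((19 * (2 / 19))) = 198355 / 6264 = 31.67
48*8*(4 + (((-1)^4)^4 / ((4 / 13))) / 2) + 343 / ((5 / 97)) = 44071 / 5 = 8814.20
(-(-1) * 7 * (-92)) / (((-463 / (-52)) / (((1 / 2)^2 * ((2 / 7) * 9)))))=-21528 / 463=-46.50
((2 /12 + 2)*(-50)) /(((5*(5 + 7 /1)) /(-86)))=2795 /18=155.28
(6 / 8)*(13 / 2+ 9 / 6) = 6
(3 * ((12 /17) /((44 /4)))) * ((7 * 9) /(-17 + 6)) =-2268 /2057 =-1.10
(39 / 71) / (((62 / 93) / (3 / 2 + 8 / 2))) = 1287 / 284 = 4.53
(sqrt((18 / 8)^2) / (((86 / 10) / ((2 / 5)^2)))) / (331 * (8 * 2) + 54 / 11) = 99 / 12536650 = 0.00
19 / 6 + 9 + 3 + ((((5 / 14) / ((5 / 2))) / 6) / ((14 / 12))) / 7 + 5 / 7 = 32689 / 2058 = 15.88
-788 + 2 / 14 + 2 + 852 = 463 / 7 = 66.14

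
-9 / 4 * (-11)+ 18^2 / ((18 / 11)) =891 / 4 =222.75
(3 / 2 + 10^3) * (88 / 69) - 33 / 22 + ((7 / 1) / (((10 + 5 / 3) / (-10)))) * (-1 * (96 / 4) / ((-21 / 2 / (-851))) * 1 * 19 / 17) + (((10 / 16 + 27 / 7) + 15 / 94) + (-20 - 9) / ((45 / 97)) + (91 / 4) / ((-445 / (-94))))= 58801170974459 / 4121593560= 14266.61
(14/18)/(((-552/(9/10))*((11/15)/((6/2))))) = -21/4048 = -0.01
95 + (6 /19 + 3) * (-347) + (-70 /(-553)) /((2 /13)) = -1583189 /1501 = -1054.76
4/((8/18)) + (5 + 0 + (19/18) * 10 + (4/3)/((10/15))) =239/9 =26.56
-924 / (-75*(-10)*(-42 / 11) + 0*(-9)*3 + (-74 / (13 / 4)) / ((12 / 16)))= 99099 / 310381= 0.32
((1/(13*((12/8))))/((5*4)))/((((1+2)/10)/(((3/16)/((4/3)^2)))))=3/3328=0.00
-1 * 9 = -9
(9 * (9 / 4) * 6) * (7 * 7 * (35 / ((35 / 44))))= 261954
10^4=10000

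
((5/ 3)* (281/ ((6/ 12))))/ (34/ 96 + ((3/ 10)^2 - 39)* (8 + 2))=-2.41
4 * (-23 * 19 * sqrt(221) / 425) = -61.14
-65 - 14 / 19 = -1249 / 19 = -65.74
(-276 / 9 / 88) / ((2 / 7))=-161 / 132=-1.22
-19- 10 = -29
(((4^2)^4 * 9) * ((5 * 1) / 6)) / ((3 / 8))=1310720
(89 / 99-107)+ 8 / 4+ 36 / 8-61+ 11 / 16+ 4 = -246967 / 1584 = -155.91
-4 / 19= -0.21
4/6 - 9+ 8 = -1/3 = -0.33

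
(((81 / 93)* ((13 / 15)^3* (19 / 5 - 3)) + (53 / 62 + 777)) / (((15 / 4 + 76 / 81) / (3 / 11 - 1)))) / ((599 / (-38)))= 30312094752 / 3957518125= 7.66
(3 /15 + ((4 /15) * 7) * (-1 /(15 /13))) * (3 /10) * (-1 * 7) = 2233 /750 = 2.98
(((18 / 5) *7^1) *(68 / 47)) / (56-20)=238 / 235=1.01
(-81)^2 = 6561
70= 70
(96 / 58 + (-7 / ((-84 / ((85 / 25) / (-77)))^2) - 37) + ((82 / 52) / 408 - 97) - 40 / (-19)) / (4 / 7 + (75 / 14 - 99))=296186956995368 / 211666562432325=1.40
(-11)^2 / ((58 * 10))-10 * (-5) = 29121 / 580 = 50.21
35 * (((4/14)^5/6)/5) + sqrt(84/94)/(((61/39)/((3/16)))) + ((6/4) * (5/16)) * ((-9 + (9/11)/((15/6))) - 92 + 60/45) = -118058741/2535456 + 117 * sqrt(1974)/45872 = -46.45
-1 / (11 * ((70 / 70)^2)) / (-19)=1 / 209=0.00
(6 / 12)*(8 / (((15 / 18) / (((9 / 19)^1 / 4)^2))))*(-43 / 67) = -10449 / 241870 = -0.04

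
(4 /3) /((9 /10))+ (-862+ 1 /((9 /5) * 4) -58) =-99185 /108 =-918.38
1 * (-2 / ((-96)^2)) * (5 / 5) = -1 / 4608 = -0.00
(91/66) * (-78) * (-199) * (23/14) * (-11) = -386756.50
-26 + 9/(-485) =-12619/485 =-26.02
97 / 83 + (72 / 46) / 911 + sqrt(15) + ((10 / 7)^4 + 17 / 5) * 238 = sqrt(15) + 5373442392757 / 2982554785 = 1805.50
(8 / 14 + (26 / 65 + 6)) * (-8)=-1952 / 35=-55.77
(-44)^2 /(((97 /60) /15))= 1742400 /97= 17962.89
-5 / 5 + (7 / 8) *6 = 4.25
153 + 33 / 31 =4776 / 31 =154.06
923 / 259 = 3.56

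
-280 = -280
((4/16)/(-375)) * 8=-2/375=-0.01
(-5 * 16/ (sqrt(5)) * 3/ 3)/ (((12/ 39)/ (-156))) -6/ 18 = -1/ 3 +8112 * sqrt(5) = 18138.65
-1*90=-90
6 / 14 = 3 / 7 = 0.43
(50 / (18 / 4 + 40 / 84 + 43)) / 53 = 420 / 21359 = 0.02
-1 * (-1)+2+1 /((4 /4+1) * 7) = 43 /14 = 3.07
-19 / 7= -2.71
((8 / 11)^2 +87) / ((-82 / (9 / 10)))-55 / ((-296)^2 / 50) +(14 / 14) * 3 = 2181931757 / 1086657440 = 2.01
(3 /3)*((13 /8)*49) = 637 /8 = 79.62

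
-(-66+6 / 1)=60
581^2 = 337561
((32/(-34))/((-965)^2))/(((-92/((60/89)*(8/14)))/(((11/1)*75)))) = 31680/9073595657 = 0.00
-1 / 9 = -0.11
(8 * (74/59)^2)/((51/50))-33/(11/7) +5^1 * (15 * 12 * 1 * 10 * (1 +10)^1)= 17574031249/177531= 98991.34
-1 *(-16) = 16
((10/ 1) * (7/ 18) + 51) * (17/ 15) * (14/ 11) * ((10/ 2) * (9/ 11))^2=1763580/ 1331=1325.00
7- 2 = 5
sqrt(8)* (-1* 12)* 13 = -312* sqrt(2) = -441.23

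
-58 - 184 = -242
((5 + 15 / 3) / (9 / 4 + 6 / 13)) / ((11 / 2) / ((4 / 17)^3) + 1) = 5120 / 587547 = 0.01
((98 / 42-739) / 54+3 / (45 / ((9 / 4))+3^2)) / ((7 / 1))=-31802 / 16443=-1.93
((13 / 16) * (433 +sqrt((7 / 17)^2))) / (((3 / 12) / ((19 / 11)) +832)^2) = 0.00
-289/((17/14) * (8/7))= -833/4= -208.25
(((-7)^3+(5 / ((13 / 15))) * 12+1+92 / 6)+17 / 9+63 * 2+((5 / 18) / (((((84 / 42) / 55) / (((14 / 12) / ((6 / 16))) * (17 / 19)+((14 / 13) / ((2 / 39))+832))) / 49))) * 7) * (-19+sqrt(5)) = -179434172887 / 4212+179434172887 * sqrt(5) / 80028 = -37587122.97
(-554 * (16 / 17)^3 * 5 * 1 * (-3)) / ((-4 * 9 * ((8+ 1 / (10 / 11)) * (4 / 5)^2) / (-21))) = 44320000 / 63869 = 693.92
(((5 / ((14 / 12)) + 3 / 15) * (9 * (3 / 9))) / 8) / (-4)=-0.42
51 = 51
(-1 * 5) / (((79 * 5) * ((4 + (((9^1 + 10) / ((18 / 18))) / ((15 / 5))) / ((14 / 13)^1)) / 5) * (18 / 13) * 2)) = -91 / 39342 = -0.00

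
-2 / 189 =-0.01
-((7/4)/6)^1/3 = -7/72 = -0.10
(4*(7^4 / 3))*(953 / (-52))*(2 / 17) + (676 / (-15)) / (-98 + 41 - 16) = -556734098 / 80665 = -6901.80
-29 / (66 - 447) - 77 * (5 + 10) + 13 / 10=-4395307 / 3810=-1153.62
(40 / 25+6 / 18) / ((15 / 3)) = 29 / 75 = 0.39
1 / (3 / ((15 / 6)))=5 / 6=0.83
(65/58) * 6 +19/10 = 2501/290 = 8.62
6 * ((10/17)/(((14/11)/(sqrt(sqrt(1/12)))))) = 55 * sqrt(2) * 3^(3/4)/119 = 1.49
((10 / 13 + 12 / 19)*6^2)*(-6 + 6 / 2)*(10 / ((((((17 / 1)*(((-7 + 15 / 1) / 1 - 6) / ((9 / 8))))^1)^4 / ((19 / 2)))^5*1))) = -37003641454367298516815450955 / 127747211394008280133513210177349960004663221682176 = -0.00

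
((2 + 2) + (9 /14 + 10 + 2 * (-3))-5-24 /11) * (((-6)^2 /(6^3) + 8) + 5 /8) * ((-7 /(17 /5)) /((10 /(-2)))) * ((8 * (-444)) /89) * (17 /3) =-1171050 /979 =-1196.17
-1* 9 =-9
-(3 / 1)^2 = -9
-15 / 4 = -3.75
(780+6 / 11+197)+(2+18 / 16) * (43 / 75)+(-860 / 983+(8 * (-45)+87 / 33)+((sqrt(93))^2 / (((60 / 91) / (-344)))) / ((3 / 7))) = -146098813253 / 1297560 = -112595.03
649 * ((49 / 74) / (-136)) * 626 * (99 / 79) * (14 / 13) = -2669.55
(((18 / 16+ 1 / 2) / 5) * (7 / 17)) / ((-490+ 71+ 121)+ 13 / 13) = -0.00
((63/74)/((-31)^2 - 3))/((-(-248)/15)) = 945/17581216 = 0.00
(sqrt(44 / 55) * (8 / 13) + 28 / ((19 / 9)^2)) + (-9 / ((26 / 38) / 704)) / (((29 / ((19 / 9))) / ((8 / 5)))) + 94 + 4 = -663005162 / 680485 + 16 * sqrt(5) / 65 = -973.76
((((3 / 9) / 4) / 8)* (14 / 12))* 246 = 287 / 96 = 2.99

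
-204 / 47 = -4.34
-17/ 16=-1.06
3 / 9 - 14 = -41 / 3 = -13.67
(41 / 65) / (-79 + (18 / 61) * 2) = -2501 / 310895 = -0.01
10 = 10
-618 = -618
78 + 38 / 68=78.56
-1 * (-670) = 670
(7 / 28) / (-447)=-1 / 1788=-0.00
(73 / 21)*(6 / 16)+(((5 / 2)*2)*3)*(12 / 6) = 1753 / 56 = 31.30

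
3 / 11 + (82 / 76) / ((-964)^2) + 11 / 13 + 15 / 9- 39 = -548626603339 / 15149383392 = -36.21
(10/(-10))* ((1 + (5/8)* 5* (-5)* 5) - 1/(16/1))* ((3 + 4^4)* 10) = 1599325/8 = 199915.62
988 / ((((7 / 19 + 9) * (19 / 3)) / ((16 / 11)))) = 23712 / 979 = 24.22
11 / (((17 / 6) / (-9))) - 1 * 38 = -1240 / 17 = -72.94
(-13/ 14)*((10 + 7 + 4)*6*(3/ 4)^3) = -49.36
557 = 557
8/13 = 0.62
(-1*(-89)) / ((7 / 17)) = 1513 / 7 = 216.14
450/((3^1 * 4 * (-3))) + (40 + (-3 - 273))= -497/2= -248.50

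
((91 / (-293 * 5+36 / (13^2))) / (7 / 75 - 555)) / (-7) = -164775 / 10302494282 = -0.00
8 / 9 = 0.89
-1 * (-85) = 85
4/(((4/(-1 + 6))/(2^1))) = 10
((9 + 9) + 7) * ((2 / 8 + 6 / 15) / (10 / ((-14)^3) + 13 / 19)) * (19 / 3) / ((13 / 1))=619115 / 53223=11.63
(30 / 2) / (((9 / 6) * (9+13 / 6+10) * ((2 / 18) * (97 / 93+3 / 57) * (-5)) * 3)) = -15903 / 61468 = -0.26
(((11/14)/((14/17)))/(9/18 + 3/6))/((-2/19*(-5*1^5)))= 3553/1960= 1.81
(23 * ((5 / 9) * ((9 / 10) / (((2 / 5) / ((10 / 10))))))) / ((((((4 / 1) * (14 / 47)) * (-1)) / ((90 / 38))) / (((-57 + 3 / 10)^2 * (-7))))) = 3127766481 / 2432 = 1286088.19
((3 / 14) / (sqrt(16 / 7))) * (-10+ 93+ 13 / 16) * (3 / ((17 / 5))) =10.48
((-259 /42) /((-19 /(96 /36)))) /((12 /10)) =370 /513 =0.72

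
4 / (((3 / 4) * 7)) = 16 / 21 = 0.76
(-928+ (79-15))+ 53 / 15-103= -14452 / 15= -963.47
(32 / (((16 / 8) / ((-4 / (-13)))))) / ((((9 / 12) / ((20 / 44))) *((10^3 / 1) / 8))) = 256 / 10725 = 0.02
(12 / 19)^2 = 144 / 361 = 0.40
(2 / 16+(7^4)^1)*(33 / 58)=633897 / 464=1366.16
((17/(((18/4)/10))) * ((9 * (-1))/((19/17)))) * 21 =-121380/19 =-6388.42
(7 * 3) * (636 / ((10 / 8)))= 53424 / 5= 10684.80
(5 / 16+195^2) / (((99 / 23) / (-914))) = -6394944955 / 792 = -8074425.45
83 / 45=1.84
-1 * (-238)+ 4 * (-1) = 234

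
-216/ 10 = -108/ 5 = -21.60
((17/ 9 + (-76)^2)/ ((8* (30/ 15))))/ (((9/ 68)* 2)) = 884017/ 648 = 1364.22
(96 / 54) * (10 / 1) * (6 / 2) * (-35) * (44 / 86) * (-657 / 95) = 5396160 / 817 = 6604.85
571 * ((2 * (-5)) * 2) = -11420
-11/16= -0.69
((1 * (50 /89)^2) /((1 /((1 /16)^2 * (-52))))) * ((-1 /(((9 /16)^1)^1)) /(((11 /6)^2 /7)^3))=14447160000 /14032534681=1.03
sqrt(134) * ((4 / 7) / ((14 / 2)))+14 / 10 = 4 * sqrt(134) / 49+7 / 5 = 2.34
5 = 5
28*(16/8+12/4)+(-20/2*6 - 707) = -627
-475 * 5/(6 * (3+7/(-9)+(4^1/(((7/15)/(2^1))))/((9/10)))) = -9975/536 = -18.61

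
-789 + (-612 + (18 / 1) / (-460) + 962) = -100979 / 230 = -439.04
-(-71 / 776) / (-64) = -71 / 49664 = -0.00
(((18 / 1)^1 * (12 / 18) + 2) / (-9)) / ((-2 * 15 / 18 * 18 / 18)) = 14 / 15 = 0.93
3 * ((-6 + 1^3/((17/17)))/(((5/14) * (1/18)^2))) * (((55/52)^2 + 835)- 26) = -3726144261/338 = -11024095.45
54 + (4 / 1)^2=70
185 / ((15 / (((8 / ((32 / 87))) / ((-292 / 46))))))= -42.26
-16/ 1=-16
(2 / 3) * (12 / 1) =8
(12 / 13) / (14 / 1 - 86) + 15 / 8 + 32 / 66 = 2685 / 1144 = 2.35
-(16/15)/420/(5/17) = -68/7875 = -0.01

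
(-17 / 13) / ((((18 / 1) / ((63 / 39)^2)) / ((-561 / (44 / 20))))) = 212415 / 4394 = 48.34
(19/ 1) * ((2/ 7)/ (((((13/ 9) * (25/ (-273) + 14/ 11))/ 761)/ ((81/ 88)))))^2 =52628438014731/ 201299344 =261443.66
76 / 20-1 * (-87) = 454 / 5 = 90.80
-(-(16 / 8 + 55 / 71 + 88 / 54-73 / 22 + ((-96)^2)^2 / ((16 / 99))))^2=-491235650518525902819848041 / 1778646276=-276185128626736518.59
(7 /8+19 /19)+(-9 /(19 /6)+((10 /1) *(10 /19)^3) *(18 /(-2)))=-773067 /54872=-14.09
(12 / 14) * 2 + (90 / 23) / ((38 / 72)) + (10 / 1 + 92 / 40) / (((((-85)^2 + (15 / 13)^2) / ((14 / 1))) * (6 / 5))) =68352740677 / 7471607500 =9.15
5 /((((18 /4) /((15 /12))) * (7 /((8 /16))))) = 25 /252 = 0.10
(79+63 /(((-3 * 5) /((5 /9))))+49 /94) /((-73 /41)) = -892447 /20586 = -43.35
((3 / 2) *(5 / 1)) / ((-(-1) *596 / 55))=825 / 1192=0.69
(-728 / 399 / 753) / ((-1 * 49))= 104 / 2103129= 0.00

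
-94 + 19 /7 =-639 /7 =-91.29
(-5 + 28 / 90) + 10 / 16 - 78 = -29543 / 360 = -82.06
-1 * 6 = -6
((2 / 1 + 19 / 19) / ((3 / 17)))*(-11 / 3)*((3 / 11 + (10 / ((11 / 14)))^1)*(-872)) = 2119832 / 3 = 706610.67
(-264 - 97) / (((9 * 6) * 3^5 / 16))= -2888 / 6561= -0.44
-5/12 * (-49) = 245/12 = 20.42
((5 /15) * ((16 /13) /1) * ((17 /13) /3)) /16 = 0.01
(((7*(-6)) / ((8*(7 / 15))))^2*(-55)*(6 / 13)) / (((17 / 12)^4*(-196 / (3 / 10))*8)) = 16238475 / 106405754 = 0.15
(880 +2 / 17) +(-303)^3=-472893197 / 17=-27817246.88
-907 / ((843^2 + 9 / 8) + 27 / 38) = -137864 / 108018927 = -0.00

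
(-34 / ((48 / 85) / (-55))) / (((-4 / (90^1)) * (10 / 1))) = -238425 / 32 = -7450.78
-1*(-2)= 2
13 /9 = 1.44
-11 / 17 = -0.65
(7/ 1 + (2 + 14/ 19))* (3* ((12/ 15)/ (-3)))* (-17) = 2516/ 19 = 132.42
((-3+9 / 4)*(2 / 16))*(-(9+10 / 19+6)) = 885 / 608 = 1.46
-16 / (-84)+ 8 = 172 / 21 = 8.19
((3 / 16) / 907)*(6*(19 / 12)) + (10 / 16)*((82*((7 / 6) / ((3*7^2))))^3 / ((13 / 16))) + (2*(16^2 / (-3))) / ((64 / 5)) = -1237754199653 / 94345733664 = -13.12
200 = 200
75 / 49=1.53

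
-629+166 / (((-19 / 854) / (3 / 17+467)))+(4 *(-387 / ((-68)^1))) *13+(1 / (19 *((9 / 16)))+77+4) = -10133739655 / 2907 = -3485978.55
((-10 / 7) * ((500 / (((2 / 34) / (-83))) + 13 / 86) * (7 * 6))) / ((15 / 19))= 2305573506 / 43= 53617988.51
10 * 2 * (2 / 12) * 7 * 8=560 / 3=186.67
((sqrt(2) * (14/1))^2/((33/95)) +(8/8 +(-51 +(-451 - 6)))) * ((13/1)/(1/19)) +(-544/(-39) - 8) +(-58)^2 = 22433369/143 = 156876.71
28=28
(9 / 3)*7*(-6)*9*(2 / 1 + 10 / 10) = -3402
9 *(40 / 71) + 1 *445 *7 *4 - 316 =862584 / 71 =12149.07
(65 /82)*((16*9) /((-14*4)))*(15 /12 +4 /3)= -6045 /1148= -5.27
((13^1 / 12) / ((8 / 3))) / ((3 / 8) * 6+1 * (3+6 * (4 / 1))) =1 / 72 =0.01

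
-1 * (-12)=12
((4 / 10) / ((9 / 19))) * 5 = 38 / 9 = 4.22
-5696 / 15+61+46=-4091 / 15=-272.73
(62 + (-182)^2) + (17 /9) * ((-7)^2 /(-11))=3284581 /99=33177.59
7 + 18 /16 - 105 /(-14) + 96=893 /8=111.62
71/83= 0.86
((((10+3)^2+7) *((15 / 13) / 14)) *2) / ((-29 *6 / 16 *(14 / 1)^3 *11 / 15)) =-1200 / 905177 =-0.00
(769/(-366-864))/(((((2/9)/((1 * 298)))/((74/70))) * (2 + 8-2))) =-110.79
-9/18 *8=-4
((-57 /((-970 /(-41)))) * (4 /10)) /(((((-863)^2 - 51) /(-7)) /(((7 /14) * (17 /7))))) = 39729 /3611882300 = 0.00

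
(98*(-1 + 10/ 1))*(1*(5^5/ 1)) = 2756250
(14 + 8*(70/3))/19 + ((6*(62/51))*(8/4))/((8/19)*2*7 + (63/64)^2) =6566744206/517603947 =12.69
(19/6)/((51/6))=19/51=0.37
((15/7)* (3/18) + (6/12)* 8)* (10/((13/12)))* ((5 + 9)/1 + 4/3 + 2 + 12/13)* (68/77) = 59067520/91091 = 648.45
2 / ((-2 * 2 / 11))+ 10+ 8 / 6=35 / 6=5.83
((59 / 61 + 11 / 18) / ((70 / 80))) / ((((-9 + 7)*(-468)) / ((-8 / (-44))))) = 1733 / 4945941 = 0.00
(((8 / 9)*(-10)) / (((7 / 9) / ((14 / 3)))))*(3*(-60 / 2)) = 4800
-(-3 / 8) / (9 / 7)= 7 / 24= 0.29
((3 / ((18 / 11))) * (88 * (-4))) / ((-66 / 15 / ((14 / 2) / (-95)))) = -616 / 57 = -10.81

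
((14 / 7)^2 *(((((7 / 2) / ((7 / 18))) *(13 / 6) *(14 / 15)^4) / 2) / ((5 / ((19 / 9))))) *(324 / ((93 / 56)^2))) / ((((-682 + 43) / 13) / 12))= -6189399064576 / 17270971875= -358.37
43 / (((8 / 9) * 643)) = 0.08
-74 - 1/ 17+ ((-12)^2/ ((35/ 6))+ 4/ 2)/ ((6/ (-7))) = -105.19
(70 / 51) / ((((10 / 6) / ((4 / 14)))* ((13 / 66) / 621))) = 163944 / 221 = 741.83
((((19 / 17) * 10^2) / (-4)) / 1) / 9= -475 / 153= -3.10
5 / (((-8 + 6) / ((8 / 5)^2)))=-32 / 5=-6.40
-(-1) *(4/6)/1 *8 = 16/3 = 5.33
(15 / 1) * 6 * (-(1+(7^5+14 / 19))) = -28742940 / 19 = -1512786.32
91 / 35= 13 / 5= 2.60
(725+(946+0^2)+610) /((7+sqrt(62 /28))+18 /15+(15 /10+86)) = 152804190 /6409393 - 114050*sqrt(434) /6409393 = 23.47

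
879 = 879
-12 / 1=-12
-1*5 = -5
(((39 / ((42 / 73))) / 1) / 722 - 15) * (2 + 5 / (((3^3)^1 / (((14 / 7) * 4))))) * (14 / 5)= -7081537 / 48735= -145.31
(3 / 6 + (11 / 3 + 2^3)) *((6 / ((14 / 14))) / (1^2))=73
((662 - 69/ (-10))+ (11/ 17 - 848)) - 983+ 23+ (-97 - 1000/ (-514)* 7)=-53381939/ 43690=-1221.83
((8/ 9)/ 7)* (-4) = -32/ 63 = -0.51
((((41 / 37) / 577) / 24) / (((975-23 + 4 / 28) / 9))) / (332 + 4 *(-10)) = 861 / 332391974560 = 0.00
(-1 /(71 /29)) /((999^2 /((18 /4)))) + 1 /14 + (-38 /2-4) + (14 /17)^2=-354388798321 /15927319737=-22.25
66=66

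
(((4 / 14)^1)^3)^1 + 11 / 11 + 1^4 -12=-3422 / 343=-9.98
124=124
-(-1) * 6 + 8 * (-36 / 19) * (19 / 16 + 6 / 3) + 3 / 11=-8787 / 209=-42.04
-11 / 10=-1.10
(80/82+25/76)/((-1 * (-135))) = 271/28044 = 0.01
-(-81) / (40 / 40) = 81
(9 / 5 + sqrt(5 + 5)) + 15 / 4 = sqrt(10) + 111 / 20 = 8.71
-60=-60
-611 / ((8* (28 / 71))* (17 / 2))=-43381 / 1904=-22.78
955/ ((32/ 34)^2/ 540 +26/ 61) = 2272818825/ 1018294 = 2231.99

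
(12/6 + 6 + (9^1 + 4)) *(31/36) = 217/12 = 18.08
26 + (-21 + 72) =77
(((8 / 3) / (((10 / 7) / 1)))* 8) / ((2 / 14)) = 1568 / 15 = 104.53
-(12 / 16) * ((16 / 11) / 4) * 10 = -30 / 11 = -2.73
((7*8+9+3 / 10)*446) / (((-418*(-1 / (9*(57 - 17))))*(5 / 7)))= 36695988 / 1045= 35115.78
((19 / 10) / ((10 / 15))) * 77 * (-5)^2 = 21945 / 4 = 5486.25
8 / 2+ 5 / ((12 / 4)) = 5.67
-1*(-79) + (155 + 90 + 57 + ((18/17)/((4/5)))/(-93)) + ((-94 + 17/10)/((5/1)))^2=950915333/1317500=721.76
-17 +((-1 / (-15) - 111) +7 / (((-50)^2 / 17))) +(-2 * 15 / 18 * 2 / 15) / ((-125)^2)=-71935733 / 562500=-127.89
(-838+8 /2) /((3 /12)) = -3336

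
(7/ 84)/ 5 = 1/ 60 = 0.02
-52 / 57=-0.91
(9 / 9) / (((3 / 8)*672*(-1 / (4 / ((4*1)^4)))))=-1 / 16128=-0.00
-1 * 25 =-25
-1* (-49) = 49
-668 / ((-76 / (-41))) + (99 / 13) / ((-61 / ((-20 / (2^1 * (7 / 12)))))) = -37781977 / 105469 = -358.23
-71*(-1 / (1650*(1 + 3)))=0.01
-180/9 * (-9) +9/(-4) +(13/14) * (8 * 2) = 5393/28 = 192.61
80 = 80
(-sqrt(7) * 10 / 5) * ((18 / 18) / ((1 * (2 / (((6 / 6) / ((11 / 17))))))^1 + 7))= -34 * sqrt(7) / 141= -0.64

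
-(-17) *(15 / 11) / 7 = 255 / 77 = 3.31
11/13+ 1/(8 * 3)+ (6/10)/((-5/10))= -487/1560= -0.31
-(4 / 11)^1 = -4 / 11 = -0.36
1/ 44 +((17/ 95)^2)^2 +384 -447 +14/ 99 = -2026702827559/ 32254447500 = -62.83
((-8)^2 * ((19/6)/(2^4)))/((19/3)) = 2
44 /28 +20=151 /7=21.57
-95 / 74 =-1.28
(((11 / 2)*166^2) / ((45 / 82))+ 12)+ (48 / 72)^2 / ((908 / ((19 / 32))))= 30093047413 / 108960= 276184.36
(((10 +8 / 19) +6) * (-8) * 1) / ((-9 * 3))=832 / 171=4.87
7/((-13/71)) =-497/13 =-38.23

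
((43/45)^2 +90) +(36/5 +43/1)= 285754/2025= 141.11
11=11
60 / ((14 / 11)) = 330 / 7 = 47.14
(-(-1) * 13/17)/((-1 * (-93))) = 13/1581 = 0.01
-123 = -123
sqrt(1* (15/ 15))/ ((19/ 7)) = 7/ 19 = 0.37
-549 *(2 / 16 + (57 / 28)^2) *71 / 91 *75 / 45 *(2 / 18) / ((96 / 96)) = -338.64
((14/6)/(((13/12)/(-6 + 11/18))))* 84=-38024/39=-974.97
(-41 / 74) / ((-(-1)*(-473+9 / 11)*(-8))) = -451 / 3074848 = -0.00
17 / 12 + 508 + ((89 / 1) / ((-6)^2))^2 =668125 / 1296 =515.53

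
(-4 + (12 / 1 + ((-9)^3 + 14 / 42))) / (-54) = 1081 / 81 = 13.35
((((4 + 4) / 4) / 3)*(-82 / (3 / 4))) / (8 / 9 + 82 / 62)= -20336 / 617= -32.96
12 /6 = 2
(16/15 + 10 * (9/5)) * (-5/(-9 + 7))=143/3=47.67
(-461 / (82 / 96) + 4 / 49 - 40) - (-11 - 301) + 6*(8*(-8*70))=-54539580 / 2009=-27147.63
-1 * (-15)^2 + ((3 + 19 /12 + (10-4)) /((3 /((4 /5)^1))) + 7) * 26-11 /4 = 27.63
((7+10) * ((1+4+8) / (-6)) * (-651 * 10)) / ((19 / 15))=3596775 / 19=189303.95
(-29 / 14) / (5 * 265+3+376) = -29 / 23856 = -0.00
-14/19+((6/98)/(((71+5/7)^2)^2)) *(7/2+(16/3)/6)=-5334505271795/7239685825824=-0.74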